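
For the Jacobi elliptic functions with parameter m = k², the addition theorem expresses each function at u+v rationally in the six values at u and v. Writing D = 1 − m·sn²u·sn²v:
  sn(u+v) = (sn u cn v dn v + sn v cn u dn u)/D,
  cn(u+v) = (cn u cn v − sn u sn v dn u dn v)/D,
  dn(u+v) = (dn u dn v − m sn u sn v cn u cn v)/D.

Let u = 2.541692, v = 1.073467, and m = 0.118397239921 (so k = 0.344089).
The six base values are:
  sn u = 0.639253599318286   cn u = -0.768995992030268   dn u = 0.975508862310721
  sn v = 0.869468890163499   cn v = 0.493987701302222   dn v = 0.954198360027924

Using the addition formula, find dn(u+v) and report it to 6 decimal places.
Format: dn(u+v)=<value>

m = k² = 0.118397239921
D = 1 − m·sn²u·sn²v = 0.9634240144528572
dn(u+v) = (dn u·dn v − m·sn u·sn v·cn u·cn v)/D = 0.9558271728494174/0.9634240144528572 = 0.9921147475156573

dn(u+v)=0.992115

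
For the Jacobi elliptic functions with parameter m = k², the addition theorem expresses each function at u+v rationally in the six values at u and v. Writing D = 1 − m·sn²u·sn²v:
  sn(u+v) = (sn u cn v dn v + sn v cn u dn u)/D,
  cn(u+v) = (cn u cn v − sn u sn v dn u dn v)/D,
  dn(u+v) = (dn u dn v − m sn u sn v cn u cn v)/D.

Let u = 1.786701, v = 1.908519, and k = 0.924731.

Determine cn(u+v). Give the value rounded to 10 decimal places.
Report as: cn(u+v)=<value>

cn(u+v)=-0.5714814770

sn u = 0.9693418049657909, cn u = 0.2457162289016796, dn u = 0.4432856287432283
sn v = 0.9809177918512264, cn v = 0.1944229555112104, dn v = 0.4209473107813459
m = k² = 0.855127422361
D = 1 − m·sn²u·sn²v = 0.2268745969341602
cn(u+v) = (cn u·cn v − sn u·sn v·dn u·dn v)/D = -0.1296546297595594/0.2268745969341602 = -0.5714814770433976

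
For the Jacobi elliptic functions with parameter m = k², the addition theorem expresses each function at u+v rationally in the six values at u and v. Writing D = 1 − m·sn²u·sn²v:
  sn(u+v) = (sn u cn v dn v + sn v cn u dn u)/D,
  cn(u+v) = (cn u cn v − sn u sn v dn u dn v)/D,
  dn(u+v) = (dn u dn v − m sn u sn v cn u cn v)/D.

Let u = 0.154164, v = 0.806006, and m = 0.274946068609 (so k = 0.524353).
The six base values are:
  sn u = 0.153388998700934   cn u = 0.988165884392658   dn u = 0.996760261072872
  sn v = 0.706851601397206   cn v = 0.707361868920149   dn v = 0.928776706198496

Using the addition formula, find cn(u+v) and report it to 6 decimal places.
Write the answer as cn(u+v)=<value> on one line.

m = k² = 0.274946068609
D = 1 − m·sn²u·sn²v = 0.9967678431237085
cn(u+v) = (cn u·cn v − sn u·sn v·dn u·dn v)/D = 0.598616114017857/0.9967678431237085 = 0.6005572091309561

cn(u+v)=0.600557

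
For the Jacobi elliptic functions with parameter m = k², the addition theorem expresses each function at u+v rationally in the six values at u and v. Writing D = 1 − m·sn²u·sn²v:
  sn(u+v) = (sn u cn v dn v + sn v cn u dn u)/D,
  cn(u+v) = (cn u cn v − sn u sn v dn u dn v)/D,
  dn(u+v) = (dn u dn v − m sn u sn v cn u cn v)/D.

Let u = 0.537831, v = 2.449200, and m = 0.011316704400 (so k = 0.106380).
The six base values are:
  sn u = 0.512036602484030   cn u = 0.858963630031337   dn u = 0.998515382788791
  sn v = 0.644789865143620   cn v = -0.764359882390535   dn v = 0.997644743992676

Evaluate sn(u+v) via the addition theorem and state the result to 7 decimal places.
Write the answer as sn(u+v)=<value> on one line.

m = k² = 0.0113167044
D = 1 − m·sn²u·sn²v = 0.9987664453588952
sn(u+v) = (sn u·cn v·dn v + sn v·cn u·dn u)/D = 0.1625703497806408/0.9987664453588952 = 0.1627711368719671

sn(u+v)=0.1627711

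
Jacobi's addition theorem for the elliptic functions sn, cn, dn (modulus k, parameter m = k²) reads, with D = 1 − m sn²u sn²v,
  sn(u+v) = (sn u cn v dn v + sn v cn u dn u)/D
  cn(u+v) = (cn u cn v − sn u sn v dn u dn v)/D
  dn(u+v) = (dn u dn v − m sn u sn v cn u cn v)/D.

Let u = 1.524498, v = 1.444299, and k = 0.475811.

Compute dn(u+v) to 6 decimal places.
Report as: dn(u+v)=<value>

sn u = 0.9914469510824497, cn u = 0.1305103183250832, dn u = 0.8817369700313658
sn v = 0.979725674858723, cn v = 0.2003437097156281, dn v = 0.8846981909951979
m = k² = 0.226396107721
D = 1 − m·sn²u·sn²v = 0.7863923028898012
dn(u+v) = (dn u·dn v − m·sn u·sn v·cn u·cn v)/D = 0.7743211600128646/0.7863923028898012 = 0.9846499732607021

dn(u+v)=0.984650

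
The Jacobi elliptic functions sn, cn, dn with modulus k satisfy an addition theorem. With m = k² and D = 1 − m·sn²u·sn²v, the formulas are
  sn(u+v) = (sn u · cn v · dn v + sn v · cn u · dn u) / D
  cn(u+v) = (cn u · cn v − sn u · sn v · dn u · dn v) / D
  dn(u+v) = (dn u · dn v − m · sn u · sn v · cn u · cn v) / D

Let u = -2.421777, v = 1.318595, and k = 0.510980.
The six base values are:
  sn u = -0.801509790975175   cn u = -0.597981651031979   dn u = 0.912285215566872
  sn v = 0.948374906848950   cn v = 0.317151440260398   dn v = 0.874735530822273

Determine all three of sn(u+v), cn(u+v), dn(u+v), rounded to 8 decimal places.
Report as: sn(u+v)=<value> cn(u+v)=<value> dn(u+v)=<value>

sn(u+v)=-0.87114966 cn(u+v)=0.49101759 dn(u+v)=0.89546096

m = k² = 0.2611005604
D = 1 − m·sn²u·sn²v = 0.8491360145121194
sn(u+v) = (sn u·cn v·dn v + sn v·cn u·dn u)/D = -0.7397245501285385/0.8491360145121194 = -0.8711496597556936
cn(u+v) = (cn u·cn v − sn u·sn v·dn u·dn v)/D = 0.4169407165037465/0.8491360145121194 = 0.4910175865562651
dn(u+v) = (dn u·dn v − m·sn u·sn v·cn u·cn v)/D = 0.7603681517708936/0.8491360145121194 = 0.8954609612310127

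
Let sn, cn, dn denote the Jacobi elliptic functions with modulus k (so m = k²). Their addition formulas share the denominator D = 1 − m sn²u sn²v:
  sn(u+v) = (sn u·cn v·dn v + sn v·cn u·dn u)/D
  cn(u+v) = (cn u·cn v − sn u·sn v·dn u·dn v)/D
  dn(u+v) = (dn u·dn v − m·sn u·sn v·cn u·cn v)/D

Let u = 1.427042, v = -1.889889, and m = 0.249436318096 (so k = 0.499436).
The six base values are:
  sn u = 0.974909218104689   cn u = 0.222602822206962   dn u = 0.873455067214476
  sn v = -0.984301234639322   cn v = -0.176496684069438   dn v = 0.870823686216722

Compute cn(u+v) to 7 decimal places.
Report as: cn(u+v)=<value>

m = k² = 0.249436318096
D = 1 − m·sn²u·sn²v = 0.7703089354126009
cn(u+v) = (cn u·cn v − sn u·sn v·dn u·dn v)/D = 0.6906107432629153/0.7703089354126009 = 0.8965373650936596

cn(u+v)=0.8965374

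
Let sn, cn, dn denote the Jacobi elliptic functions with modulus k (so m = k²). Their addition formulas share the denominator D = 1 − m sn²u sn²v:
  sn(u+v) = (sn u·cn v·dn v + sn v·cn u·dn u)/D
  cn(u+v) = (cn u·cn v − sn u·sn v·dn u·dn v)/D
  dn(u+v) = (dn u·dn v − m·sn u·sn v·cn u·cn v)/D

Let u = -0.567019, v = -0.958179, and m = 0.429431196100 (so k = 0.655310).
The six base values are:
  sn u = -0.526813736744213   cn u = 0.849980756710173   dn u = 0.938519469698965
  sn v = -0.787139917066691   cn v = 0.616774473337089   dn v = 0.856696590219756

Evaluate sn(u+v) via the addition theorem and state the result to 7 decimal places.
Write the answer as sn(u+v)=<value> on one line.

sn(u+v)=-0.9785412

m = k² = 0.4294311961
D = 1 − m·sn²u·sn²v = 0.9261566066968912
sn(u+v) = (sn u·cn v·dn v + sn v·cn u·dn u)/D = -0.9062823676316518/0.9261566066968912 = -0.9785411679606538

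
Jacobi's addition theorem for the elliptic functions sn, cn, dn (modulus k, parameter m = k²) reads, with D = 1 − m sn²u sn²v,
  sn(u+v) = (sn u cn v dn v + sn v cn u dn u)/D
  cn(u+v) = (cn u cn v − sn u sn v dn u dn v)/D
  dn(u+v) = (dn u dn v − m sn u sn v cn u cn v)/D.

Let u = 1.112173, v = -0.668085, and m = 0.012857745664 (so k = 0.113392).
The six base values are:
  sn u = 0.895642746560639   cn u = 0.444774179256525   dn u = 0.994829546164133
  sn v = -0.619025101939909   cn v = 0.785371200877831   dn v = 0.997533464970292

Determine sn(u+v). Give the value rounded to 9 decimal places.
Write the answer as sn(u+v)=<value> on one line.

sn(u+v)=0.429471615

m = k² = 0.012857745664
D = 1 − m·sn²u·sn²v = 0.9960476902139157
sn(u+v) = (sn u·cn v·dn v + sn v·cn u·dn u)/D = 0.4277742097292521/0.9960476902139157 = 0.4294716145944592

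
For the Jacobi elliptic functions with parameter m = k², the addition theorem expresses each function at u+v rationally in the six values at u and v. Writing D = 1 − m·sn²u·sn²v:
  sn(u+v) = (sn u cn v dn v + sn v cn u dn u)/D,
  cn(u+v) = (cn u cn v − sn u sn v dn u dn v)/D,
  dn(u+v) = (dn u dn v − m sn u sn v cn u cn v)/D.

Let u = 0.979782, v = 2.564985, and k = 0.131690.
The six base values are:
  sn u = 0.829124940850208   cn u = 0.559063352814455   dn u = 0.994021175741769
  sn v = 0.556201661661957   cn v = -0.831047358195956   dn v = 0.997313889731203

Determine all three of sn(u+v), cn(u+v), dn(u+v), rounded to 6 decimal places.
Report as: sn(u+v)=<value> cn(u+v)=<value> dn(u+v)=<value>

m = k² = 0.0173422561
D = 1 − m·sn²u·sn²v = 0.9963118369038381
sn(u+v) = (sn u·cn v·dn v + sn v·cn u·dn u)/D = -0.3780984100163967/0.9963118369038381 = -0.3794980607591536
cn(u+v) = (cn u·cn v − sn u·sn v·dn u·dn v)/D = -0.9217802713758702/0.9963118369038381 = -0.9251925323304559
dn(u+v) = (dn u·dn v − m·sn u·sn v·cn u·cn v)/D = 0.9950668595815386/0.9963118369038381 = 0.9987504140007325

sn(u+v)=-0.379498 cn(u+v)=-0.925193 dn(u+v)=0.998750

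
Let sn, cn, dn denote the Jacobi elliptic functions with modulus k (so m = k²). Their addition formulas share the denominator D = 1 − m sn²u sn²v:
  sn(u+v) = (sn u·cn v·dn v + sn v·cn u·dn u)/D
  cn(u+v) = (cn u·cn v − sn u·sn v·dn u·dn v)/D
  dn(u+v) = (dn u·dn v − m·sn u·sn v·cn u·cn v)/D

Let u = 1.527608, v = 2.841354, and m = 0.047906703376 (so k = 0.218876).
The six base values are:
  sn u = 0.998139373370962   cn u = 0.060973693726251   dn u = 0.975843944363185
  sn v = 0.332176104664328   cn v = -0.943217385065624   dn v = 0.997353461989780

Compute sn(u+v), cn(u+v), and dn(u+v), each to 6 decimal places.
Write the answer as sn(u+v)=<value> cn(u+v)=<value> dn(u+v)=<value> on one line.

m = k² = 0.047906703376
D = 1 − m·sn²u·sn²v = 0.9947335806551011
sn(u+v) = (sn u·cn v·dn v + sn v·cn u·dn u)/D = -0.9192060464097594/0.9947335806551011 = -0.9240726002276894
cn(u+v) = (cn u·cn v − sn u·sn v·dn u·dn v)/D = -0.3802040777354419/0.9947335806551011 = -0.3822169926997449
dn(u+v) = (dn u·dn v − m·sn u·sn v·cn u·cn v)/D = 0.9741748396634526/0.9947335806551011 = 0.9793324148380422

sn(u+v)=-0.924073 cn(u+v)=-0.382217 dn(u+v)=0.979332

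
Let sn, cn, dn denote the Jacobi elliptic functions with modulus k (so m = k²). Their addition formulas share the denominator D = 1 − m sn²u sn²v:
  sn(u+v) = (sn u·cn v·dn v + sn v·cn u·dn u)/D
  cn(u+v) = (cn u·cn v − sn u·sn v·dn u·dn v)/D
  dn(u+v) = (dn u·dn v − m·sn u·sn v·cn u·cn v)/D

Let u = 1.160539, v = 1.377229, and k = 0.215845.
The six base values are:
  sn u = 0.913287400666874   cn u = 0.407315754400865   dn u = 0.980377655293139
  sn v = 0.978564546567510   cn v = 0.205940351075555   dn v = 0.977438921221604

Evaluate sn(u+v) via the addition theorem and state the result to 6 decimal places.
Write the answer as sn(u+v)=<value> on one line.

sn(u+v)=0.596811

m = k² = 0.046589064025
D = 1 − m·sn²u·sn²v = 0.9627884403812843
sn(u+v) = (sn u·cn v·dn v + sn v·cn u·dn u)/D = 0.5746029677124645/0.9627884403812843 = 0.5968112449344632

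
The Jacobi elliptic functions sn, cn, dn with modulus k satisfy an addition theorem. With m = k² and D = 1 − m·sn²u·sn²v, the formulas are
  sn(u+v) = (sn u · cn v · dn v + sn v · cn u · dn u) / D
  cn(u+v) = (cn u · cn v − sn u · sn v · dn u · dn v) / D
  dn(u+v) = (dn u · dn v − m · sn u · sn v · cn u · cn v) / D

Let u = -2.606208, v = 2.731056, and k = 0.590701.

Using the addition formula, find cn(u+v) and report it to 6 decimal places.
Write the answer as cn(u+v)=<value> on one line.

cn(u+v)=0.992231

sn u = -0.7494835936086594, cn u = -0.6620229172101597, dn u = 0.8966595644423226
sn v = 0.6698296871089024, cn v = -0.7425147744439769, dn v = 0.9183931566637448
m = k² = 0.348927671401
D = 1 − m·sn²u·sn²v = 0.9120595959790661
cn(u+v) = (cn u·cn v − sn u·sn v·dn u·dn v)/D = 0.90497348089996/0.9120595959790661 = 0.9922306446745957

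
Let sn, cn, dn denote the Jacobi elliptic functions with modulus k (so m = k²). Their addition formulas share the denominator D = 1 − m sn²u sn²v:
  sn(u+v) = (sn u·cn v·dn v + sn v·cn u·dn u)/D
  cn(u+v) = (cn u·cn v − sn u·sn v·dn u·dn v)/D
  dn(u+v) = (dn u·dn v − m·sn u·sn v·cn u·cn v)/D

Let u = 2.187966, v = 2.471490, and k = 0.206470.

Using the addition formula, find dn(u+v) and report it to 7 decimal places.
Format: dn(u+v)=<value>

sn u = 0.8317803967093666, cn u = -0.5551048294241446, dn u = 0.9851427119514081
sn v = 0.645871820502254, cn v = -0.763445866765355, dn v = 0.9910685829499699
m = k² = 0.0426298609
D = 1 − m·sn²u·sn²v = 0.9876966338095235
dn(u+v) = (dn u·dn v − m·sn u·sn v·cn u·cn v)/D = 0.9666383960464994/0.9876966338095235 = 0.97867944767433

dn(u+v)=0.9786794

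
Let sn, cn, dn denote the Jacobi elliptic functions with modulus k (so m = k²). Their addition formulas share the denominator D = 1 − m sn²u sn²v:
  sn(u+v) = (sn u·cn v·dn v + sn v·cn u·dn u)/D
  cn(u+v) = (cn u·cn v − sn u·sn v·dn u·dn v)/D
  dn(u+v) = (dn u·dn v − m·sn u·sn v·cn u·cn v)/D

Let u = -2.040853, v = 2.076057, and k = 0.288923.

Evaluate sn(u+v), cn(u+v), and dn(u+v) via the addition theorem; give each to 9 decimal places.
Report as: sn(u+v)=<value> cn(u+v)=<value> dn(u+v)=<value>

sn(u+v)=0.035196122 cn(u+v)=0.999380425 dn(u+v)=0.999948295

sn u = -0.9138514350225606, cn u = -0.4060487097716316, dn u = 0.9645137294522095
sn v = 0.8995315018446555, cn v = -0.4368558997988908, dn v = 0.9656367910298499
m = k² = 0.083476499929
D = 1 − m·sn²u·sn²v = 0.9435910284485538
sn(u+v) = (sn u·cn v·dn v + sn v·cn u·dn u)/D = 0.03321074539571174/0.9435910284485538 = 0.03519612246665447
cn(u+v) = (cn u·cn v − sn u·sn v·dn u·dn v)/D = 0.9430064026075648/0.9435910284485538 = 0.9993804245447838
dn(u+v) = (dn u·dn v − m·sn u·sn v·cn u·cn v)/D = 0.9435422397866851/0.9435910284485538 = 0.9999482946950557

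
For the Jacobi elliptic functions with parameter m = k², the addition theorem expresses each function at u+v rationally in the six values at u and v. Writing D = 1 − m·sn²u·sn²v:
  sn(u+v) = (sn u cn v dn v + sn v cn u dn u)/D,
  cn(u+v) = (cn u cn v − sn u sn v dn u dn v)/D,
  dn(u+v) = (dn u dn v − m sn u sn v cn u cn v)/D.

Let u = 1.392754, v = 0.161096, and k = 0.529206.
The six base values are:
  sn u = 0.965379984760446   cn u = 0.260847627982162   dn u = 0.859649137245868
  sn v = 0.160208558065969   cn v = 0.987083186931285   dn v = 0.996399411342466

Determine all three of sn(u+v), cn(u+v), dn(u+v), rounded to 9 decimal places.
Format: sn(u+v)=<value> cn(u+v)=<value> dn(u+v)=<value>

sn(u+v)=0.992049928 cn(u+v)=0.125844903 dn(u+v)=0.851102983

m = k² = 0.280058990436
D = 1 − m·sn²u·sn²v = 0.9933008836159987
sn(u+v) = (sn u·cn v·dn v + sn v·cn u·dn u)/D = 0.9854040704141732/0.9933008836159987 = 0.9920499283428823
cn(u+v) = (cn u·cn v − sn u·sn v·dn u·dn v)/D = 0.1250018536002688/0.9933008836159987 = 0.1258449032534974
dn(u+v) = (dn u·dn v − m·sn u·sn v·cn u·cn v)/D = 0.8454013446124647/0.9933008836159987 = 0.8511029825473198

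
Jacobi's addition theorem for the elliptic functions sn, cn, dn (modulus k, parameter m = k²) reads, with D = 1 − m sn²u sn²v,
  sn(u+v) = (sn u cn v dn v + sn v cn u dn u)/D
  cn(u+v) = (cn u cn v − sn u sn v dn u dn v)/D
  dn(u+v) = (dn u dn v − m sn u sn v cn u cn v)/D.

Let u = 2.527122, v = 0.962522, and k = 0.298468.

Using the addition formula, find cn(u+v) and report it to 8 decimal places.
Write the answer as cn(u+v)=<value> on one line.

sn u = 0.6317279807393694, cn u = -0.7751901433525577, dn u = 0.982063478680887
sn v = 0.8143126009317266, cn v = 0.5804265569077681, dn v = 0.9700147002599644
m = k² = 0.089083147024
D = 1 − m·sn²u·sn²v = 0.9764257389763818
cn(u+v) = (cn u·cn v − sn u·sn v·dn u·dn v)/D = -0.9399895371182085/0.9764257389763818 = -0.962684103456377

cn(u+v)=-0.96268410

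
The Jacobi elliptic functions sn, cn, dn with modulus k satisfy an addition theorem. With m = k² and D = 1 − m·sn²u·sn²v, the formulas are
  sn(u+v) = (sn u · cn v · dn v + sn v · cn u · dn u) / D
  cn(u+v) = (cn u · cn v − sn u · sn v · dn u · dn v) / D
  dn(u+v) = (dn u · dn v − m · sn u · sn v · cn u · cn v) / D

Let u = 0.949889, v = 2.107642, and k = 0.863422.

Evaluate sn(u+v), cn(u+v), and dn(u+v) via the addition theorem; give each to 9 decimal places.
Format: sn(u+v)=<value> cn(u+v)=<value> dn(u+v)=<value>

sn u = 0.7592119241241697, cn u = 0.6508434944498378, dn u = 0.7551775719622913
sn v = 0.999787231357827, cn v = 0.02062745776509772, dn v = 0.5047966453631662
m = k² = 0.745497550084
D = 1 − m·sn²u·sn²v = 0.5704760020213684
sn(u+v) = (sn u·cn v·dn v + sn v·cn u·dn u)/D = 0.4993032579169772/0.5704760020213684 = 0.8752397228766772
cn(u+v) = (cn u·cn v − sn u·sn v·dn u·dn v)/D = -0.2759331903120335/0.5704760020213684 = -0.4836893915507734
dn(u+v) = (dn u·dn v − m·sn u·sn v·cn u·cn v)/D = 0.3736141578899049/0.5704760020213684 = 0.6549165198291905

sn(u+v)=0.875239723 cn(u+v)=-0.483689392 dn(u+v)=0.654916520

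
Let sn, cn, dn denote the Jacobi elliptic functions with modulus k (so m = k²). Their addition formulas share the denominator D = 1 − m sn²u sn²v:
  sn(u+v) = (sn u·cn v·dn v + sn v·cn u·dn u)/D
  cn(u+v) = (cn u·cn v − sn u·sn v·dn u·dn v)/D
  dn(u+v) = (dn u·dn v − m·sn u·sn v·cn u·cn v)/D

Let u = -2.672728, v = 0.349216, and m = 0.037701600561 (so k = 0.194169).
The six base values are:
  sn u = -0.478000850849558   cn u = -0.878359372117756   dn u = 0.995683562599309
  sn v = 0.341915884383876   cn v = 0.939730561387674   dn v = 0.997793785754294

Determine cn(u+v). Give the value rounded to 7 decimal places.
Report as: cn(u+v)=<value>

cn(u+v)=-0.6637179

m = k² = 0.037701600561
D = 1 − m·sn²u·sn²v = 0.9989929392221497
cn(u+v) = (cn u·cn v − sn u·sn v·dn u·dn v)/D = -0.6630495424465164/0.9989929392221497 = -0.6637179467582519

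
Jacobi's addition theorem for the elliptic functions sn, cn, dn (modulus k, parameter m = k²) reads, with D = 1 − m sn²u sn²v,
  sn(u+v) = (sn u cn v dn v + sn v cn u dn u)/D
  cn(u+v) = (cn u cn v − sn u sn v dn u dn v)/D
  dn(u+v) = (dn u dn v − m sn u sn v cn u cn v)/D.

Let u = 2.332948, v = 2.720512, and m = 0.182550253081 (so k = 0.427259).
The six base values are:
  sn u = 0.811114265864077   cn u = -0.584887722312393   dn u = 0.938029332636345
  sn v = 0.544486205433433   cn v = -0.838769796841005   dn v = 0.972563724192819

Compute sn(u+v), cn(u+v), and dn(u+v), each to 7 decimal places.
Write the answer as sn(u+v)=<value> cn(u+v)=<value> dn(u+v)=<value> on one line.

sn(u+v)=-0.9958584 cn(u+v)=0.0909177 dn(u+v)=0.9049634

m = k² = 0.182550253081
D = 1 − m·sn²u·sn²v = 0.9643942382268558
sn(u+v) = (sn u·cn v·dn v + sn v·cn u·dn u)/D = -0.960400116433056/0.9643942382268558 = -0.9958584138773543
cn(u+v) = (cn u·cn v − sn u·sn v·dn u·dn v)/D = 0.08768046008393172/0.9643942382268558 = 0.09091765235464474
dn(u+v) = (dn u·dn v − m·sn u·sn v·cn u·cn v)/D = 0.8727414650725138/0.9643942382268558 = 0.90496337543155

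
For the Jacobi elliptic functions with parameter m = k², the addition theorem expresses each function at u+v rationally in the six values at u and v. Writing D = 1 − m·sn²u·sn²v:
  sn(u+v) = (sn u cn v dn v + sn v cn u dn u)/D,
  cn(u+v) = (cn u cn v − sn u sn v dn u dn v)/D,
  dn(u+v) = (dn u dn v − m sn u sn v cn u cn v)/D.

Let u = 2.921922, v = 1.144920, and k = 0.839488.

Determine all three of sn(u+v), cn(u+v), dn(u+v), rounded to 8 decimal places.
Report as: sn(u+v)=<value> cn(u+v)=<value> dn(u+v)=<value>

sn(u+v)=0.09771118 cn(u+v)=-0.99521481 dn(u+v)=0.99663008

sn u = 0.8808512136665625, cn u = -0.4733932185637474, dn u = 0.6731960767226432
sn v = 0.8469644350199927, cn v = 0.5316495516891409, dn v = 0.7031753449177235
m = k² = 0.704740102144
D = 1 − m·sn²u·sn²v = 0.6077486494350551
sn(u+v) = (sn u·cn v·dn v + sn v·cn u·dn u)/D = 0.05938383879552276/0.6077486494350551 = 0.09771118183598465
cn(u+v) = (cn u·cn v − sn u·sn v·dn u·dn v)/D = -0.6048404587823477/0.6077486494350551 = -0.9952148134670299
dn(u+v) = (dn u·dn v − m·sn u·sn v·cn u·cn v)/D = 0.6057005836102472/0.6077486494350551 = 0.9966300775382855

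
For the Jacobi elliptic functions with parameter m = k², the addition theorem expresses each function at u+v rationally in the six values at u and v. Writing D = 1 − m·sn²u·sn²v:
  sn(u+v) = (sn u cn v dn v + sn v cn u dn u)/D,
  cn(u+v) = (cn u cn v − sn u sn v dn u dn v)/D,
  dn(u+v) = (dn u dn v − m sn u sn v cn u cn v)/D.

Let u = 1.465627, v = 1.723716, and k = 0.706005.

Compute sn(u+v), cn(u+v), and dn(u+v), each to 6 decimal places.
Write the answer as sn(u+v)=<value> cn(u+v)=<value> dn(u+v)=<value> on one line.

sn(u+v)=0.484156 cn(u+v)=-0.874982 dn(u+v)=0.939767

sn u = 0.9617315319771846, cn u = 0.2739935408012707, dn u = 0.7341500438335403
sn v = 0.995815461565122, cn v = 0.09138690556005829, dn v = 0.7111397333444192
m = k² = 0.498443060025
D = 1 − m·sn²u·sn²v = 0.542826557062764
sn(u+v) = (sn u·cn v·dn v + sn v·cn u·dn u)/D = 0.2628124757196247/0.542826557062764 = 0.4841555231595589
cn(u+v) = (cn u·cn v − sn u·sn v·dn u·dn v)/D = -0.4749634445499315/0.542826557062764 = -0.8749819594677903
dn(u+v) = (dn u·dn v − m·sn u·sn v·cn u·cn v)/D = 0.5101303860960124/0.542826557062764 = 0.9397668177038525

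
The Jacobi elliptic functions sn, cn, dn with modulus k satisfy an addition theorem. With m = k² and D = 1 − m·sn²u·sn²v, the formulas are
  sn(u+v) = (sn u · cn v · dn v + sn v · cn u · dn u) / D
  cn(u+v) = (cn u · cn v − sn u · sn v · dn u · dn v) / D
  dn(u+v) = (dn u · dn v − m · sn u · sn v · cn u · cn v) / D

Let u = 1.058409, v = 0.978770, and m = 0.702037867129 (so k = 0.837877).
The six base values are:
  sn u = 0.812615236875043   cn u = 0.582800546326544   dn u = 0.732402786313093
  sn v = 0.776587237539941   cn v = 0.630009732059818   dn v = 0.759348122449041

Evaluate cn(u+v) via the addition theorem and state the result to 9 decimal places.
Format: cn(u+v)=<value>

m = k² = 0.702037867129
D = 1 − m·sn²u·sn²v = 0.7204168724685195
cn(u+v) = (cn u·cn v − sn u·sn v·dn u·dn v)/D = 0.01620314680642612/0.7204168724685195 = 0.02249134830907803

cn(u+v)=0.022491348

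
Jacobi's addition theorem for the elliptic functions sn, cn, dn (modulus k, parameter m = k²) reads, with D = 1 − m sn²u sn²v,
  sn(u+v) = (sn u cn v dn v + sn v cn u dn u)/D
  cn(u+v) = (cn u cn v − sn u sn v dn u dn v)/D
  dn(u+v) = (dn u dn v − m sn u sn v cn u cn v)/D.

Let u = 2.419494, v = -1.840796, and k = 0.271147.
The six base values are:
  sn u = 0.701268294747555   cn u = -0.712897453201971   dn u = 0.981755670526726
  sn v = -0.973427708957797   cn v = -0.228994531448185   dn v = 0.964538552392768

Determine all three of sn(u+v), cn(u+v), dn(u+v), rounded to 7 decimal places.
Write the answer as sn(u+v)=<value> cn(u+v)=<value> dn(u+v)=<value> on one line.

sn(u+v)=0.5450756 cn(u+v)=0.8383869 dn(u+v)=0.9890179

m = k² = 0.073520695609
D = 1 − m·sn²u·sn²v = 0.9657401525422579
sn(u+v) = (sn u·cn v·dn v + sn v·cn u·dn u)/D = 0.5264014356107838/0.9657401525422579 = 0.5450756440281177
cn(u+v) = (cn u·cn v − sn u·sn v·dn u·dn v)/D = 0.8096638628586861/0.9657401525422579 = 0.8383868691047903
dn(u+v) = (dn u·dn v − m·sn u·sn v·cn u·cn v)/D = 0.9551343203245616/0.9657401525422579 = 0.9890179235172349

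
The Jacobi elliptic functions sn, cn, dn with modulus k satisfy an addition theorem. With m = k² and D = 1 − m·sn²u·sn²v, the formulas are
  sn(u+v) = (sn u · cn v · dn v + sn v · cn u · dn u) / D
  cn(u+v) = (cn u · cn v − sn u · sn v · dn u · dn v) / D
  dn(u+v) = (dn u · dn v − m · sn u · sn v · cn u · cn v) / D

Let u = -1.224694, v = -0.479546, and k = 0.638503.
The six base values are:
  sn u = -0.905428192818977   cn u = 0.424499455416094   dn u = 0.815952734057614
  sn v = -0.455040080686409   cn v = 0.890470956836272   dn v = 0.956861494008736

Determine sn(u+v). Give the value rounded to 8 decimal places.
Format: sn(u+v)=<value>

sn(u+v)=-0.99816716

m = k² = 0.407686081009
D = 1 − m·sn²u·sn²v = 0.9307956786380173
sn(u+v) = (sn u·cn v·dn v + sn v·cn u·dn u)/D = -0.9290896761417792/0.9307956786380173 = -0.9981671568364666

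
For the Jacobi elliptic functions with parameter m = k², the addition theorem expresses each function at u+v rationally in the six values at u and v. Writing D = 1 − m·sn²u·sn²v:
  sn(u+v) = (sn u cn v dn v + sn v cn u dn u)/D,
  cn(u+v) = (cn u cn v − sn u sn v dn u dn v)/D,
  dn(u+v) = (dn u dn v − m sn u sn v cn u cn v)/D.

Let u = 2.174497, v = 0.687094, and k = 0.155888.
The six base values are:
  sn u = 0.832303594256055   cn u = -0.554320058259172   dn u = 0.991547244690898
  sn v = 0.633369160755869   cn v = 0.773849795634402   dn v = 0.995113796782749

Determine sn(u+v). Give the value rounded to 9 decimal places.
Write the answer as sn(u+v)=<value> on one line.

sn(u+v)=0.294800124

m = k² = 0.024301068544
D = 1 − m·sn²u·sn²v = 0.9932469068938951
sn(u+v) = (sn u·cn v·dn v + sn v·cn u·dn u)/D = 0.2928093117534827/0.9932469068938951 = 0.2948001244415277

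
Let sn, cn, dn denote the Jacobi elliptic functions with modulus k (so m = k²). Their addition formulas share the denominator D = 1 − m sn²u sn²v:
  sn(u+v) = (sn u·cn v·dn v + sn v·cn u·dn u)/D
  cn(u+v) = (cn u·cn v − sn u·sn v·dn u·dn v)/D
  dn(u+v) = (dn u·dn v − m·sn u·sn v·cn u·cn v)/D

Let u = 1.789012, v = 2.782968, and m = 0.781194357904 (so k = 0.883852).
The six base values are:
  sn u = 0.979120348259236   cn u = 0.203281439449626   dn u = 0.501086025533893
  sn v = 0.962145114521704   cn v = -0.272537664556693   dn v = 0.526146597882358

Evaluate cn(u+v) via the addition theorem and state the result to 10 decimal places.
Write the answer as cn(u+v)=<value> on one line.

cn(u+v)=-0.9904010116

m = k² = 0.781194357904
D = 1 − m·sn²u·sn²v = 0.3067140348528735
cn(u+v) = (cn u·cn v − sn u·sn v·dn u·dn v)/D = -0.3037698903862717/0.3067140348528735 = -0.9904010115871805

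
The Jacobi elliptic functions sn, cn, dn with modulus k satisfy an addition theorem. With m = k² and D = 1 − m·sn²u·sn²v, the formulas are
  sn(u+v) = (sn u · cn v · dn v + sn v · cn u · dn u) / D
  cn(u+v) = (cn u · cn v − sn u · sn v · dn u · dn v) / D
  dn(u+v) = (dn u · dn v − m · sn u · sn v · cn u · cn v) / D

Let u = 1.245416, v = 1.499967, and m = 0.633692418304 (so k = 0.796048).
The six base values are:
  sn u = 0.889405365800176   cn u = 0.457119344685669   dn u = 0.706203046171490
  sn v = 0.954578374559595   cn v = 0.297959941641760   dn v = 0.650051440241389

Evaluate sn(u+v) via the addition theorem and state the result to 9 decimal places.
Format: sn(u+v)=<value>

m = k² = 0.633692418304
D = 1 − m·sn²u·sn²v = 0.5432262009232423
sn(u+v) = (sn u·cn v·dn v + sn v·cn u·dn u)/D = 0.4804243997423191/0.5432262009232423 = 0.8843910675254835

sn(u+v)=0.884391068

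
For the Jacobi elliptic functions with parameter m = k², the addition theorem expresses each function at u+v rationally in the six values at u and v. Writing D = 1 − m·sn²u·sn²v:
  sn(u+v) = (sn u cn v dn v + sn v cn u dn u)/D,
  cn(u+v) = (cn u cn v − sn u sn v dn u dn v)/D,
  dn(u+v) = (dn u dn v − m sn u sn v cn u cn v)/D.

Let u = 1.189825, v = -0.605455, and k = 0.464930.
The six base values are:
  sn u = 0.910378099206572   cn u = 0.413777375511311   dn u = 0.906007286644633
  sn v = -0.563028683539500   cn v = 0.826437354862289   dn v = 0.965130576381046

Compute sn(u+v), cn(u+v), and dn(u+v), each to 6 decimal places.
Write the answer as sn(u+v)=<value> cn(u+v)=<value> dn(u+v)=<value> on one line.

sn(u+v)=0.546077 cn(u+v)=0.837735 dn(u+v)=0.967234

m = k² = 0.2161599049
D = 1 − m·sn²u·sn²v = 0.9432089648694554
sn(u+v) = (sn u·cn v·dn v + sn v·cn u·dn u)/D = 0.5150645570013586/0.9432089648694554 = 0.5460768251631769
cn(u+v) = (cn u·cn v − sn u·sn v·dn u·dn v)/D = 0.7901592583341056/0.9432089648694554 = 0.8377351019383784
dn(u+v) = (dn u·dn v − m·sn u·sn v·cn u·cn v)/D = 0.9123035495150751/0.9432089648694554 = 0.9672337557153544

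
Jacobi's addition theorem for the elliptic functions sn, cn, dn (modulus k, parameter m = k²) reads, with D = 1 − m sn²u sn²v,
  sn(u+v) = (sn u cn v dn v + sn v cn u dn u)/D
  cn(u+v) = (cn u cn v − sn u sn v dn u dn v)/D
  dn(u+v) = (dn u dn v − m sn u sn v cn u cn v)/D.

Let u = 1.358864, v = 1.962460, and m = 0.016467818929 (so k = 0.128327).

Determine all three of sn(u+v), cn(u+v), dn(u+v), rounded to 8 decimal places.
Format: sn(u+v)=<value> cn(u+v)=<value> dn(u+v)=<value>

sn u = 0.9766162284538247, cn u = 0.2149900981920489, dn u = 0.9921155859506996
sn v = 0.9278825829640438, cn v = -0.3728725147177978, dn v = 0.9928855756645005
m = k² = 0.016467818929
D = 1 − m·sn²u·sn²v = 0.9864770948461413
sn(u+v) = (sn u·cn v·dn v + sn v·cn u·dn u)/D = -0.163649866759544/0.9864770948461413 = -0.165893225108352
cn(u+v) = (cn u·cn v − sn u·sn v·dn u·dn v)/D = -0.9728081926904534/0.9864770948461413 = -0.9861437206934645
dn(u+v) = (dn u·dn v − m·sn u·sn v·cn u·cn v)/D = 0.9862535320112311/0.9864770948461413 = 0.9997733725029418

sn(u+v)=-0.16589323 cn(u+v)=-0.98614372 dn(u+v)=0.99977337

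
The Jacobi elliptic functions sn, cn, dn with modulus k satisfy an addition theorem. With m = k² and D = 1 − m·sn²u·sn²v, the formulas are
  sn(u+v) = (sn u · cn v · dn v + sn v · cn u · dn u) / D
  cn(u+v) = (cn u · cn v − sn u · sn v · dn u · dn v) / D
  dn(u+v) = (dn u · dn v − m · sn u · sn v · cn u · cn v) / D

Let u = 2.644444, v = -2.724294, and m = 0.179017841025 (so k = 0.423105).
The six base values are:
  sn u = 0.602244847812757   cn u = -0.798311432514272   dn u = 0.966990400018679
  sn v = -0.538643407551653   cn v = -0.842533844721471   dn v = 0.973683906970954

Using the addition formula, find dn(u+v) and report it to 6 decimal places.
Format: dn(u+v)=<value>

dn(u+v)=0.999431

m = k² = 0.179017841025
D = 1 − m·sn²u·sn²v = 0.9811615485785115
dn(u+v) = (dn u·dn v − m·sn u·sn v·cn u·cn v)/D = 0.9806028308541069/0.9811615485785115 = 0.9994305548100474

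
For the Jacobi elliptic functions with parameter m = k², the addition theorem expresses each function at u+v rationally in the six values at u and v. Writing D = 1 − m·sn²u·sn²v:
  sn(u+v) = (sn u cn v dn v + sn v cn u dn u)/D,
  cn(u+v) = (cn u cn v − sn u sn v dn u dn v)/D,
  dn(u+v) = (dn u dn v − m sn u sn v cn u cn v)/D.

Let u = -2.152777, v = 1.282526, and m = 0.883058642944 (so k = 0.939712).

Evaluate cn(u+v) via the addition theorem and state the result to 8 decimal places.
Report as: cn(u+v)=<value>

sn u = -0.9925009278240029, cn u = 0.122237098576878, dn u = 0.36074359078793
sn v = 0.8719235609663889, cn v = 0.4896420159991296, dn v = 0.5732835702724984
m = k² = 0.883058642944
D = 1 − m·sn²u·sn²v = 0.3386852415166544
cn(u+v) = (cn u·cn v − sn u·sn v·dn u·dn v)/D = 0.2388212720977627/0.3386852415166544 = 0.7051422466131255

cn(u+v)=0.70514225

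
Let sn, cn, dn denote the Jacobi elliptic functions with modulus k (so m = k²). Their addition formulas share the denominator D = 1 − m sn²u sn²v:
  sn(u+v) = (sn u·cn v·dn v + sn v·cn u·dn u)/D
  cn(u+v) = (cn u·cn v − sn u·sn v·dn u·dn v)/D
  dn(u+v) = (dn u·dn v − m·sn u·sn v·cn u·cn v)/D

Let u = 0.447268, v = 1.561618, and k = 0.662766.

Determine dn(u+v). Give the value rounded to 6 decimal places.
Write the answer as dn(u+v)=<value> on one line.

dn(u+v)=0.755569

sn u = 0.4268419741050918, cn u = 0.9043262293785734, dn u = 0.9591504868350499
sn v = 0.9831884995452581, cn v = 0.1825934674678807, dn v = 0.7585422078584503
m = k² = 0.439258770756
D = 1 − m·sn²u·sn²v = 0.9226378980119886
dn(u+v) = (dn u·dn v − m·sn u·sn v·cn u·cn v)/D = 0.6971168241579856/0.9226378980119886 = 0.7555692494965424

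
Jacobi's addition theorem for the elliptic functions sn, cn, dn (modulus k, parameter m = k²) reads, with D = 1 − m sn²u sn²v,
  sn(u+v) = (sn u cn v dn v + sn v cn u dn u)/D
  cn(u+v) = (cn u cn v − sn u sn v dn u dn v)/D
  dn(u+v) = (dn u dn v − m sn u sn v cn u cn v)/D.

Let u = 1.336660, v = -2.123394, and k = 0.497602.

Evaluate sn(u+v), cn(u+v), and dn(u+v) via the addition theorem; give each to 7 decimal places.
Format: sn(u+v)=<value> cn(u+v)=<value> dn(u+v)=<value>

sn u = 0.9543974066150199, cn u = 0.2985390933303784, dn u = 0.8800343382507131
sn v = -0.9272920745805344, cn v = -0.3743386280096252, dn v = 0.8871805775490982
m = k² = 0.247607750404
D = 1 − m·sn²u·sn²v = 0.8060651621089077
sn(u+v) = (sn u·cn v·dn v + sn v·cn u·dn u)/D = -0.5605835560656728/0.8060651621089077 = -0.6954568717484557
cn(u+v) = (cn u·cn v − sn u·sn v·dn u·dn v)/D = 0.5792125017939653/0.8060651621089077 = 0.7185678392036844
dn(u+v) = (dn u·dn v − m·sn u·sn v·cn u·cn v)/D = 0.7562600998029589/0.8060651621089077 = 0.938212114048393

sn(u+v)=-0.6954569 cn(u+v)=0.7185678 dn(u+v)=0.9382121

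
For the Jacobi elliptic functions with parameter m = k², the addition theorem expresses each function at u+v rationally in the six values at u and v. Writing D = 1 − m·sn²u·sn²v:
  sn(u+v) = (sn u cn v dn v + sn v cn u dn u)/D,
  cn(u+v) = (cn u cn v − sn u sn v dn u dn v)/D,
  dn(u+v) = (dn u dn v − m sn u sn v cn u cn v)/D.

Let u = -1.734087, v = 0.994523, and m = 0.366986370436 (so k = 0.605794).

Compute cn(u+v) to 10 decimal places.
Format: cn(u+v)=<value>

sn u = -0.9998576606847148, cn u = 0.01687182177744366, dn u = 0.7956871843294031
sn v = 0.8107616569276498, cn v = 0.5853764051069465, dn v = 0.8710724486332226
m = k² = 0.366986370436
D = 1 − m·sn²u·sn²v = 0.7588358797004732
cn(u+v) = (cn u·cn v − sn u·sn v·dn u·dn v)/D = 0.5717362446024255/0.7588358797004732 = 0.7534386023340126

cn(u+v)=0.7534386023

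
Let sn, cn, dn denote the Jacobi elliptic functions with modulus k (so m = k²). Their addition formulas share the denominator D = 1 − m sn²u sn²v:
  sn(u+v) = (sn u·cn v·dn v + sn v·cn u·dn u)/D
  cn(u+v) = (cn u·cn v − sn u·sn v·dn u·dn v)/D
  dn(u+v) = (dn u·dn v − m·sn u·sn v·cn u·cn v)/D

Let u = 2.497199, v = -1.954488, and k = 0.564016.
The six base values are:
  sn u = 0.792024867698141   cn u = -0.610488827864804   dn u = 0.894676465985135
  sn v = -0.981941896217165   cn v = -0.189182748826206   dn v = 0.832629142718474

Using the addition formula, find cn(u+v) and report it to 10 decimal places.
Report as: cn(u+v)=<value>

cn(u+v)=0.8603960744

m = k² = 0.318114048256
D = 1 − m·sn²u·sn²v = 0.8075880396473756
cn(u+v) = (cn u·cn v − sn u·sn v·dn u·dn v)/D = 0.6948455790465538/0.8075880396473756 = 0.8603960744019319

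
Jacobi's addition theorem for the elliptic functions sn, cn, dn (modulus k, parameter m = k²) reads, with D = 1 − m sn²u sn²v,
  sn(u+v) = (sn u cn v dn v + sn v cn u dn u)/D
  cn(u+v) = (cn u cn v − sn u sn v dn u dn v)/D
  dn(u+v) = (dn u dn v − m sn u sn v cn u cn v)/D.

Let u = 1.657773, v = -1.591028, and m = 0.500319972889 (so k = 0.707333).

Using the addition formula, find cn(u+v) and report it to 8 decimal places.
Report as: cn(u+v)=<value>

sn u = 0.9902995517231905, cn u = 0.1389489037626706, dn u = 0.7136803231778998
sn v = -0.9825282963606039, cn v = 0.1861132635002925, dn v = 0.719034202110221
m = k² = 0.500319972889
D = 1 − m·sn²u·sn²v = 0.5263351705524889
cn(u+v) = (cn u·cn v − sn u·sn v·dn u·dn v)/D = 0.5251640911110149/0.5263351705524889 = 0.9977750309935686

cn(u+v)=0.99777503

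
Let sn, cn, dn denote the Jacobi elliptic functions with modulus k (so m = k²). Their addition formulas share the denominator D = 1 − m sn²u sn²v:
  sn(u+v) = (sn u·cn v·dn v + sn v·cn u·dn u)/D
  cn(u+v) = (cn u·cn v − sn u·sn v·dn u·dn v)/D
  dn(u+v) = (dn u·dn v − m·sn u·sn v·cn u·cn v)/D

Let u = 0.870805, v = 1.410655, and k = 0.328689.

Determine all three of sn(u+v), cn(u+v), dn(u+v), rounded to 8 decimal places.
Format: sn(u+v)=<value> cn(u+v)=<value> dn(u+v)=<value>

sn(u+v)=0.80618987 cn(u+v)=-0.59165690 dn(u+v)=0.96425233

sn u = 0.7582410746067728, cn u = 0.6519742884341118, dn u = 0.9684454811009871
sn v = 0.9812230912726235, cn v = 0.1928762431026609, dn v = 0.9465635911365833
m = k² = 0.108036458721
D = 1 − m·sn²u·sn²v = 0.9401973438305962
sn(u+v) = (sn u·cn v·dn v + sn v·cn u·dn u)/D = 0.757977576012271/0.9401973438305962 = 0.8061898717178706
cn(u+v) = (cn u·cn v − sn u·sn v·dn u·dn v)/D = -0.5562742485579124/0.9401973438305962 = -0.5916569028918054
dn(u+v) = (dn u·dn v − m·sn u·sn v·cn u·cn v)/D = 0.906587479561283/0.9401973438305962 = 0.9642523301199955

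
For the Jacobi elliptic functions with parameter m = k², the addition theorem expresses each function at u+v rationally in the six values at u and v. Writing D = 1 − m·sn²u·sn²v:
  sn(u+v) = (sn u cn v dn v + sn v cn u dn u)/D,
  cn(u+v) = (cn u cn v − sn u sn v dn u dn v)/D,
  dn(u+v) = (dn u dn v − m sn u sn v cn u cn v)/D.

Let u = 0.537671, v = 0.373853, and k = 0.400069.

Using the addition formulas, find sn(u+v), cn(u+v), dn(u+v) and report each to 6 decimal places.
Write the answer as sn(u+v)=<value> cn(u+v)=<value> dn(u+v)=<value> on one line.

sn u = 0.5087780370317785, cn u = 0.8608977343645935, dn u = 0.9790653172347716
sn v = 0.3639441133229094, cn v = 0.9314207869580758, dn v = 0.9893431341128636
m = k² = 0.160055204761
D = 1 − m·sn²u·sn²v = 0.9945122298823528
sn(u+v) = (sn u·cn v·dn v + sn v·cn u·dn u)/D = 0.7755957311953286/0.9945122298823528 = 0.7798755087074985
cn(u+v) = (cn u·cn v − sn u·sn v·dn u·dn v)/D = 0.6224996683831674/0.9945122298823528 = 0.6259346538722875
dn(u+v) = (dn u·dn v − m·sn u·sn v·cn u·cn v)/D = 0.9448669583129142/0.9945122298823528 = 0.9500807832445545

sn(u+v)=0.779876 cn(u+v)=0.625935 dn(u+v)=0.950081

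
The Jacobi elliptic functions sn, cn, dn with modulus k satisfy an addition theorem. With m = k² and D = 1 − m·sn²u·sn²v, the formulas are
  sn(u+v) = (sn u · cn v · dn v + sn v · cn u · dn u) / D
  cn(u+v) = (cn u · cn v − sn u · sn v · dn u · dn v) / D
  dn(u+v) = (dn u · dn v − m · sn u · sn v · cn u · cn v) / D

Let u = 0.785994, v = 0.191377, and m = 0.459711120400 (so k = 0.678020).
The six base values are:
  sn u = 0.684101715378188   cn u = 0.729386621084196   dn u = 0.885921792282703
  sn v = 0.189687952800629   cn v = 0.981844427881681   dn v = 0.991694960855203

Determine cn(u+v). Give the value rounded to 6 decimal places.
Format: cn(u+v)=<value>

cn(u+v)=0.606834

m = k² = 0.4597111204
D = 1 − m·sn²u·sn²v = 0.992258843149307
cn(u+v) = (cn u·cn v − sn u·sn v·dn u·dn v)/D = 0.6021365590354316/0.992258843149307 = 0.6068341574304589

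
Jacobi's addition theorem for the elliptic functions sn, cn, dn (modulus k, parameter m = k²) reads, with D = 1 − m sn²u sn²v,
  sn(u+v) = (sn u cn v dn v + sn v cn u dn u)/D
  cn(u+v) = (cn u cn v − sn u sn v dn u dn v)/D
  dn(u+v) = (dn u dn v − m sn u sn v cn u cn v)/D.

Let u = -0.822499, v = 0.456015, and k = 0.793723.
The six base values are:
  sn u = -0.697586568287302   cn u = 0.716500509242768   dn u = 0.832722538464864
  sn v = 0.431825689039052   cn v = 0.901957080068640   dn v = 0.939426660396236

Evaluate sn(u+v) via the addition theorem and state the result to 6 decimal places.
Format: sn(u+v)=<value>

m = k² = 0.629996200729
D = 1 − m·sn²u·sn²v = 0.9428322500247521
sn(u+v) = (sn u·cn v·dn v + sn v·cn u·dn u)/D = -0.3334336911059091/0.9428322500247521 = -0.3536511305135728

sn(u+v)=-0.353651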